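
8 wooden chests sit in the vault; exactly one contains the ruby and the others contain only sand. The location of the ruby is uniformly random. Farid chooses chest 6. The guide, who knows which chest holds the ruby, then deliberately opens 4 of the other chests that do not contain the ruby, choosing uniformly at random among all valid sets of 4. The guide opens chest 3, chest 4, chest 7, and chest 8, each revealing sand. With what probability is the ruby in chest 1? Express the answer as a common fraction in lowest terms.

Apply Bayes' rule, conditioning on where the ruby actually is.
If it is in any of chests 1, 2, and 5 (prior 1/8 each): the guide has 15 equally likely choices, so probability 1/15; weight (1/8)·(1/15) = 1/120 each.
If it is in any of chests 3, 4, 7, and 8 (prior 1/8 each): that chest was opened and seen not to hold the prize — ruled out; weight (1/8)·0 = 0 each.
If it is in chest 6 (prior 1/8): the guide has 35 equally likely choices, so probability 1/35; weight (1/8)·(1/35) = 1/280.
The weights sum to 1/35.
So P(the ruby in chest 1 | the guide opened chest 3, chest 4, chest 7, and chest 8) = (1/120) / (1/35) = 7/24.

7/24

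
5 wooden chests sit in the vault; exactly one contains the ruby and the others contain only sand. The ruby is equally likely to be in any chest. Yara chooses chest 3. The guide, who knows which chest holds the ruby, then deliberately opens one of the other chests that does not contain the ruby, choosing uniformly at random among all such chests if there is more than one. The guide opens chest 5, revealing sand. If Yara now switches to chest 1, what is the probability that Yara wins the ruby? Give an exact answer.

4/15

Condition on the true location of the ruby.
If it is in any of chests 1, 2, and 4 (prior 1/5 each): the guide has 3 equally likely choices, so probability 1/3; weight (1/5)·(1/3) = 1/15 each.
If it is in chest 3 (prior 1/5): the guide has 4 equally likely choices, so probability 1/4; weight (1/5)·(1/4) = 1/20.
If it is in chest 5 (prior 1/5): the guide opened chest 5, so this case is ruled out; weight (1/5)·0 = 0.
The weights sum to 1/4.
So P(the ruby in chest 1 | the guide opened chest 5) = (1/15) / (1/4) = 4/15.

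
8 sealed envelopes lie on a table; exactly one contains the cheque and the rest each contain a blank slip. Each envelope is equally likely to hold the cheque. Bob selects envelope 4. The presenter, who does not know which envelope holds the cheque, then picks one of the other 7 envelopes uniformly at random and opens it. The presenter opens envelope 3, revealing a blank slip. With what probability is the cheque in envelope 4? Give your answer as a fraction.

Apply Bayes' rule, conditioning on where the cheque actually is.
If it is in any of envelopes 1, 2, 4, 5, 6, 7, and 8 (prior 1/8 each): the presenter picks envelope 3 with probability 1/7 regardless, and it is not the prize; weight (1/8)·(1/7) = 1/56 each.
If it is in envelope 3 (prior 1/8): the presenter opened envelope 3, so this case is ruled out; weight (1/8)·0 = 0.
The weights sum to 1/8.
So P(the cheque in envelope 4 | the presenter opened envelope 3) = (1/56) / (1/8) = 1/7.

1/7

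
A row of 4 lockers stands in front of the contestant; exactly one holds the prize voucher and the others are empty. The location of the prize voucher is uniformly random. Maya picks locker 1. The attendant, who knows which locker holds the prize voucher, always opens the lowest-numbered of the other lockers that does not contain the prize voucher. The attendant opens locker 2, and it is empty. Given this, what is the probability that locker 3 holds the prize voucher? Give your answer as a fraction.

Condition on the true location of the prize voucher.
If it is in any of lockers 1, 3, and 4 (prior 1/4 each): locker 2 is the lowest-numbered option available, probability 1; weight (1/4)·1 = 1/4 each.
If it is in locker 2 (prior 1/4): the attendant opened locker 2, so this case is ruled out; weight (1/4)·0 = 0.
The weights sum to 3/4.
So P(the prize voucher in locker 3 | the attendant opened locker 2) = (1/4) / (3/4) = 1/3.

1/3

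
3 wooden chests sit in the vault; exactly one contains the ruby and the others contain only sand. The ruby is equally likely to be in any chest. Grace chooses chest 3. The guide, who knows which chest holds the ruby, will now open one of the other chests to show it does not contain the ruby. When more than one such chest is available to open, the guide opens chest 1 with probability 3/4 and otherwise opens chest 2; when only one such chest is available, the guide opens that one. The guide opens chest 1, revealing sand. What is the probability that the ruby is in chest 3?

3/7

Condition on the true location of the ruby.
If it is in chest 1 (prior 1/3): the guide opened chest 1, so this case is ruled out; weight (1/3)·0 = 0.
If it is in chest 2 (prior 1/3): only chest 1 is available, probability 1; weight (1/3)·1 = 1/3.
If it is in chest 3 (prior 1/3): chest 1 is available, opened with probability 3/4; weight (1/3)·(3/4) = 1/4.
The weights sum to 7/12.
So P(the ruby in chest 3 | the guide opened chest 1) = (1/4) / (7/12) = 3/7.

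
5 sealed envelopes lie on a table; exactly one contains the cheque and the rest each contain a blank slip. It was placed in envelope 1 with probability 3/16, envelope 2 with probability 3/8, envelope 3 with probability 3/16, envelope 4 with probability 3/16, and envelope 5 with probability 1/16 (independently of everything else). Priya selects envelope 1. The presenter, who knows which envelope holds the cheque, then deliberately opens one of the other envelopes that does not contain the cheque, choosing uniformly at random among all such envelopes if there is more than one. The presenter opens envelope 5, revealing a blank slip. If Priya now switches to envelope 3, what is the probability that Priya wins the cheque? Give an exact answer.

Apply Bayes' rule, conditioning on where the cheque actually is.
If it is in envelope 1 (prior 3/16): the presenter has 4 equally likely choices, so probability 1/4; weight (3/16)·(1/4) = 3/64.
If it is in envelope 2 (prior 3/8): the presenter has 3 equally likely choices, so probability 1/3; weight (3/8)·(1/3) = 1/8.
If it is in either of envelopes 3 and 4 (prior 3/16 each): the presenter has 3 equally likely choices, so probability 1/3; weight (3/16)·(1/3) = 1/16 each.
If it is in envelope 5 (prior 1/16): the presenter opened envelope 5, so this case is ruled out; weight (1/16)·0 = 0.
The weights sum to 19/64.
So P(the cheque in envelope 3 | the presenter opened envelope 5) = (1/16) / (19/64) = 4/19.

4/19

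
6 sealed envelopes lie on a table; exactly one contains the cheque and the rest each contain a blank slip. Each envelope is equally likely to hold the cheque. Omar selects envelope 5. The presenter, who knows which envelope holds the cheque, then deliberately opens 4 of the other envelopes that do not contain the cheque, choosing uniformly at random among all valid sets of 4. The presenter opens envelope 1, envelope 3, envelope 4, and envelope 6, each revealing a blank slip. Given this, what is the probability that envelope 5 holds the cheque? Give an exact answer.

Consider each possible location of the cheque in turn.
If it is in any of envelopes 1, 3, 4, and 6 (prior 1/6 each): that envelope was opened and seen not to hold the prize — ruled out; weight (1/6)·0 = 0 each.
If it is in envelope 2 (prior 1/6): the presenter has no choice, probability 1; weight (1/6)·1 = 1/6.
If it is in envelope 5 (prior 1/6): the presenter has 5 equally likely choices, so probability 1/5; weight (1/6)·(1/5) = 1/30.
The weights sum to 1/5.
So P(the cheque in envelope 5 | the presenter opened envelope 1, envelope 3, envelope 4, and envelope 6) = (1/30) / (1/5) = 1/6.

1/6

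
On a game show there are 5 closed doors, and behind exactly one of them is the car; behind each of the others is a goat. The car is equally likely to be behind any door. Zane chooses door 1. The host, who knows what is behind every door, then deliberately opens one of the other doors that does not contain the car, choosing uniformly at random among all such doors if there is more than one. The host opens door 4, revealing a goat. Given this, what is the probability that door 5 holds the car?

Condition on the true location of the car.
If it is behind door 1 (prior 1/5): the host has 4 equally likely choices, so probability 1/4; weight (1/5)·(1/4) = 1/20.
If it is behind any of doors 2, 3, and 5 (prior 1/5 each): the host has 3 equally likely choices, so probability 1/3; weight (1/5)·(1/3) = 1/15 each.
If it is behind door 4 (prior 1/5): the host opened door 4, so this case is ruled out; weight (1/5)·0 = 0.
The weights sum to 1/4.
So P(the car behind door 5 | the host opened door 4) = (1/15) / (1/4) = 4/15.

4/15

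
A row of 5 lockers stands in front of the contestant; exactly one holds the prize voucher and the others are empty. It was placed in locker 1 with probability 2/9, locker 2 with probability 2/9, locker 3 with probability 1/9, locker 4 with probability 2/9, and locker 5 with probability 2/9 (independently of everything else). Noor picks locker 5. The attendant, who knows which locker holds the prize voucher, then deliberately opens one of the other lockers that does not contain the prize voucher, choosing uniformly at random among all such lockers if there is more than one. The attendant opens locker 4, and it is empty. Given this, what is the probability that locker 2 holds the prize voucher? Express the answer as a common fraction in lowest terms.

Apply Bayes' rule, conditioning on where the prize voucher actually is.
If it is in either of lockers 1 and 2 (prior 2/9 each): the attendant has 3 equally likely choices, so probability 1/3; weight (2/9)·(1/3) = 2/27 each.
If it is in locker 3 (prior 1/9): the attendant has 3 equally likely choices, so probability 1/3; weight (1/9)·(1/3) = 1/27.
If it is in locker 4 (prior 2/9): the attendant opened locker 4, so this case is ruled out; weight (2/9)·0 = 0.
If it is in locker 5 (prior 2/9): the attendant has 4 equally likely choices, so probability 1/4; weight (2/9)·(1/4) = 1/18.
The weights sum to 13/54.
So P(the prize voucher in locker 2 | the attendant opened locker 4) = (2/27) / (13/54) = 4/13.

4/13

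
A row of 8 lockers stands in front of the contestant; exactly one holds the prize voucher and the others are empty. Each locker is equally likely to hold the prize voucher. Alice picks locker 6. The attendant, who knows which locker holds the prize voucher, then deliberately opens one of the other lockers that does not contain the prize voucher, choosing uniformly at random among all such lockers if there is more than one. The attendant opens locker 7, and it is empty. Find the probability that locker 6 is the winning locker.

1/8

Condition on the true location of the prize voucher.
If it is in any of lockers 1, 2, 3, 4, 5, and 8 (prior 1/8 each): the attendant has 6 equally likely choices, so probability 1/6; weight (1/8)·(1/6) = 1/48 each.
If it is in locker 6 (prior 1/8): the attendant has 7 equally likely choices, so probability 1/7; weight (1/8)·(1/7) = 1/56.
If it is in locker 7 (prior 1/8): the attendant opened locker 7, so this case is ruled out; weight (1/8)·0 = 0.
The weights sum to 1/7.
So P(the prize voucher in locker 6 | the attendant opened locker 7) = (1/56) / (1/7) = 1/8.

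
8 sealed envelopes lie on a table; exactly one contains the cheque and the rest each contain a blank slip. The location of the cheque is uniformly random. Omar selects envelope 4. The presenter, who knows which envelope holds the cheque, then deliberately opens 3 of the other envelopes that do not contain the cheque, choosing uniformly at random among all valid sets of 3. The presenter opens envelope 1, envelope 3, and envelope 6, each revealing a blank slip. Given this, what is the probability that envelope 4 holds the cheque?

Apply Bayes' rule, conditioning on where the cheque actually is.
If it is in any of envelopes 1, 3, and 6 (prior 1/8 each): that envelope was opened and seen not to hold the prize — ruled out; weight (1/8)·0 = 0 each.
If it is in any of envelopes 2, 5, 7, and 8 (prior 1/8 each): the presenter has 20 equally likely choices, so probability 1/20; weight (1/8)·(1/20) = 1/160 each.
If it is in envelope 4 (prior 1/8): the presenter has 35 equally likely choices, so probability 1/35; weight (1/8)·(1/35) = 1/280.
The weights sum to 1/35.
So P(the cheque in envelope 4 | the presenter opened envelope 1, envelope 3, and envelope 6) = (1/280) / (1/35) = 1/8.

1/8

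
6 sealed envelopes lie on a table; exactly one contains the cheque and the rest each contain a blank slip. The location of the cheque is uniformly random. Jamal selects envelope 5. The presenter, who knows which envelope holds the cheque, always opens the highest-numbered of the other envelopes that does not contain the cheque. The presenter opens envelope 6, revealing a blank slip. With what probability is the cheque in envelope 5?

1/5

Apply Bayes' rule, conditioning on where the cheque actually is.
If it is in any of envelopes 1, 2, 3, 4, and 5 (prior 1/6 each): envelope 6 is the highest-numbered option available, probability 1; weight (1/6)·1 = 1/6 each.
If it is in envelope 6 (prior 1/6): the presenter opened envelope 6, so this case is ruled out; weight (1/6)·0 = 0.
The weights sum to 5/6.
So P(the cheque in envelope 5 | the presenter opened envelope 6) = (1/6) / (5/6) = 1/5.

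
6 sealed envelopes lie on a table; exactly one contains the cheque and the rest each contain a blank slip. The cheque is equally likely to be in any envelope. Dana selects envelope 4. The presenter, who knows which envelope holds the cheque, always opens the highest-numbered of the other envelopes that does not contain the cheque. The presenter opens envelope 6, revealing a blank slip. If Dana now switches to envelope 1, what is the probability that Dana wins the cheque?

Consider each possible location of the cheque in turn.
If it is in any of envelopes 1, 2, 3, 4, and 5 (prior 1/6 each): envelope 6 is the highest-numbered option available, probability 1; weight (1/6)·1 = 1/6 each.
If it is in envelope 6 (prior 1/6): the presenter opened envelope 6, so this case is ruled out; weight (1/6)·0 = 0.
The weights sum to 5/6.
So P(the cheque in envelope 1 | the presenter opened envelope 6) = (1/6) / (5/6) = 1/5.

1/5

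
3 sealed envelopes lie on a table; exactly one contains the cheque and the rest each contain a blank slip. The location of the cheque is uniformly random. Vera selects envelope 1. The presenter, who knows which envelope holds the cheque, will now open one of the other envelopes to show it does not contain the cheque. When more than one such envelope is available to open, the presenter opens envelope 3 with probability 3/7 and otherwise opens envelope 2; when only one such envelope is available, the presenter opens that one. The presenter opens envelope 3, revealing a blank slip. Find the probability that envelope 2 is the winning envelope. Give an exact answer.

7/10

Consider each possible location of the cheque in turn.
If it is in envelope 1 (prior 1/3): envelope 3 is available, opened with probability 3/7; weight (1/3)·(3/7) = 1/7.
If it is in envelope 2 (prior 1/3): only envelope 3 is available, probability 1; weight (1/3)·1 = 1/3.
If it is in envelope 3 (prior 1/3): the presenter opened envelope 3, so this case is ruled out; weight (1/3)·0 = 0.
The weights sum to 10/21.
So P(the cheque in envelope 2 | the presenter opened envelope 3) = (1/3) / (10/21) = 7/10.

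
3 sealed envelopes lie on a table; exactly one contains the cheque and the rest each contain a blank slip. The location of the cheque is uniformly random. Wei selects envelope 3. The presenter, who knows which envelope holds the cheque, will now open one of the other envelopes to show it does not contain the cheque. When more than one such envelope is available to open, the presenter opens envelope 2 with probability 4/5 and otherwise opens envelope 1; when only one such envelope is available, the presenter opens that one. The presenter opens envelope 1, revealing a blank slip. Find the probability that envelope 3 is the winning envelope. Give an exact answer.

1/6

Consider each possible location of the cheque in turn.
If it is in envelope 1 (prior 1/3): the presenter opened envelope 1, so this case is ruled out; weight (1/3)·0 = 0.
If it is in envelope 2 (prior 1/3): only envelope 1 is available, probability 1; weight (1/3)·1 = 1/3.
If it is in envelope 3 (prior 1/3): envelope 2 is available but not opened, probability 1/5; weight (1/3)·(1/5) = 1/15.
The weights sum to 2/5.
So P(the cheque in envelope 3 | the presenter opened envelope 1) = (1/15) / (2/5) = 1/6.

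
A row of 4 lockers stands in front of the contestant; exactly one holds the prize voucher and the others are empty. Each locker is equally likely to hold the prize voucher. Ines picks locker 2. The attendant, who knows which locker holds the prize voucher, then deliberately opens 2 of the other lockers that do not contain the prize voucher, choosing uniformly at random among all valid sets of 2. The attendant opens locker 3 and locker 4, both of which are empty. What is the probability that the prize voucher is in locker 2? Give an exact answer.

Condition on the true location of the prize voucher.
If it is in locker 1 (prior 1/4): the attendant has no choice, probability 1; weight (1/4)·1 = 1/4.
If it is in locker 2 (prior 1/4): the attendant has 3 equally likely choices, so probability 1/3; weight (1/4)·(1/3) = 1/12.
If it is in either of lockers 3 and 4 (prior 1/4 each): that locker was opened and seen not to hold the prize — ruled out; weight (1/4)·0 = 0 each.
The weights sum to 1/3.
So P(the prize voucher in locker 2 | the attendant opened locker 3 and locker 4) = (1/12) / (1/3) = 1/4.

1/4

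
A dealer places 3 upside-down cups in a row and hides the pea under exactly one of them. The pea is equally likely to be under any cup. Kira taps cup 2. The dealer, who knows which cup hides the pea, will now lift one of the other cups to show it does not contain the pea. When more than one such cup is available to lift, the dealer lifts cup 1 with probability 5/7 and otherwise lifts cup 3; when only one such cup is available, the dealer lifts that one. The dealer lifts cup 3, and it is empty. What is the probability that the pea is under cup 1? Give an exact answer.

7/9

Condition on the true location of the pea.
If it is under cup 1 (prior 1/3): only cup 3 is available, probability 1; weight (1/3)·1 = 1/3.
If it is under cup 2 (prior 1/3): cup 1 is available but not opened, probability 2/7; weight (1/3)·(2/7) = 2/21.
If it is under cup 3 (prior 1/3): the dealer opened cup 3, so this case is ruled out; weight (1/3)·0 = 0.
The weights sum to 3/7.
So P(the pea under cup 1 | the dealer opened cup 3) = (1/3) / (3/7) = 7/9.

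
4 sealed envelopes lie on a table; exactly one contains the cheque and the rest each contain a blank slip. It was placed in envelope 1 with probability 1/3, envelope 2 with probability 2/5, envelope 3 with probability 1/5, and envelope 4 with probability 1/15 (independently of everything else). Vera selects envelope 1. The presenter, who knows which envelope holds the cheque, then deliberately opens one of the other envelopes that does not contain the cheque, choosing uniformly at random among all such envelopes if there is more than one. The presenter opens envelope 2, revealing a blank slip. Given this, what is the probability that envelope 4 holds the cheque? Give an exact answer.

3/22

Condition on the true location of the cheque.
If it is in envelope 1 (prior 1/3): the presenter has 3 equally likely choices, so probability 1/3; weight (1/3)·(1/3) = 1/9.
If it is in envelope 2 (prior 2/5): the presenter opened envelope 2, so this case is ruled out; weight (2/5)·0 = 0.
If it is in envelope 3 (prior 1/5): the presenter has 2 equally likely choices, so probability 1/2; weight (1/5)·(1/2) = 1/10.
If it is in envelope 4 (prior 1/15): the presenter has 2 equally likely choices, so probability 1/2; weight (1/15)·(1/2) = 1/30.
The weights sum to 11/45.
So P(the cheque in envelope 4 | the presenter opened envelope 2) = (1/30) / (11/45) = 3/22.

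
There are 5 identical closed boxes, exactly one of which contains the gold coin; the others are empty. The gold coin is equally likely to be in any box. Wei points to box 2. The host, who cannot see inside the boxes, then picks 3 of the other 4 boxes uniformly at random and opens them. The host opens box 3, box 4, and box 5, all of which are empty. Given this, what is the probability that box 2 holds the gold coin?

1/2

Apply Bayes' rule, conditioning on where the gold coin actually is.
If it is in either of boxes 1 and 2 (prior 1/5 each): the host picks exactly this set with probability 1/4 regardless, and none is the prize; weight (1/5)·(1/4) = 1/20 each.
If it is in any of boxes 3, 4, and 5 (prior 1/5 each): that box was opened and seen not to hold the prize — ruled out; weight (1/5)·0 = 0 each.
The weights sum to 1/10.
So P(the gold coin in box 2 | the host opened box 3, box 4, and box 5) = (1/20) / (1/10) = 1/2.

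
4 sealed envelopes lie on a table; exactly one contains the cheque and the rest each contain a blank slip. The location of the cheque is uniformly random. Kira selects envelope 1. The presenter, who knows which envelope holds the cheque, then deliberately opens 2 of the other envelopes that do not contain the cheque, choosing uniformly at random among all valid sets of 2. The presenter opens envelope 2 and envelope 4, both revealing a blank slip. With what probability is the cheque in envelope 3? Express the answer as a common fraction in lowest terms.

Apply Bayes' rule, conditioning on where the cheque actually is.
If it is in envelope 1 (prior 1/4): the presenter has 3 equally likely choices, so probability 1/3; weight (1/4)·(1/3) = 1/12.
If it is in either of envelopes 2 and 4 (prior 1/4 each): that envelope was opened and seen not to hold the prize — ruled out; weight (1/4)·0 = 0 each.
If it is in envelope 3 (prior 1/4): the presenter has no choice, probability 1; weight (1/4)·1 = 1/4.
The weights sum to 1/3.
So P(the cheque in envelope 3 | the presenter opened envelope 2 and envelope 4) = (1/4) / (1/3) = 3/4.

3/4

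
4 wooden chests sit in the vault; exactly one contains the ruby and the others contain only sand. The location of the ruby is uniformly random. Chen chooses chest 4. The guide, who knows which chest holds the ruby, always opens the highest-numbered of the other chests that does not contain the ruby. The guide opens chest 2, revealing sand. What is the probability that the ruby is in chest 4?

Consider each possible location of the ruby in turn.
If it is in either of chests 1 and 4 (prior 1/4 each): the guide would have opened chest 3 instead, probability 0; weight (1/4)·0 = 0 each.
If it is in chest 2 (prior 1/4): the guide opened chest 2, so this case is ruled out; weight (1/4)·0 = 0.
If it is in chest 3 (prior 1/4): chest 2 is the highest-numbered option available, probability 1; weight (1/4)·1 = 1/4.
The weights sum to 1/4.
So P(the ruby in chest 4 | the guide opened chest 2) = 0 / (1/4) = 0.

0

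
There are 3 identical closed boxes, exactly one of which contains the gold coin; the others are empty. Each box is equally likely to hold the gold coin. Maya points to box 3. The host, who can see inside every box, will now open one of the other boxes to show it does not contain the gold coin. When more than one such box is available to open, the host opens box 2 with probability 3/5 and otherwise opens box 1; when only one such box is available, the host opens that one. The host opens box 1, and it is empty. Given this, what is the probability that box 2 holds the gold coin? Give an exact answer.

Consider each possible location of the gold coin in turn.
If it is in box 1 (prior 1/3): the host opened box 1, so this case is ruled out; weight (1/3)·0 = 0.
If it is in box 2 (prior 1/3): only box 1 is available, probability 1; weight (1/3)·1 = 1/3.
If it is in box 3 (prior 1/3): box 2 is available but not opened, probability 2/5; weight (1/3)·(2/5) = 2/15.
The weights sum to 7/15.
So P(the gold coin in box 2 | the host opened box 1) = (1/3) / (7/15) = 5/7.

5/7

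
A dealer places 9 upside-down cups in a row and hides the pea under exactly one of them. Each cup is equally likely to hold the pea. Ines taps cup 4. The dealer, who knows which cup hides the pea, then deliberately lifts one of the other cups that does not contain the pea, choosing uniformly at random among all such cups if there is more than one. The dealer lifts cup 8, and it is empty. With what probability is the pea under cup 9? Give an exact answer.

Condition on the true location of the pea.
If it is under any of cups 1, 2, 3, 5, 6, 7, and 9 (prior 1/9 each): the dealer has 7 equally likely choices, so probability 1/7; weight (1/9)·(1/7) = 1/63 each.
If it is under cup 4 (prior 1/9): the dealer has 8 equally likely choices, so probability 1/8; weight (1/9)·(1/8) = 1/72.
If it is under cup 8 (prior 1/9): the dealer opened cup 8, so this case is ruled out; weight (1/9)·0 = 0.
The weights sum to 1/8.
So P(the pea under cup 9 | the dealer opened cup 8) = (1/63) / (1/8) = 8/63.

8/63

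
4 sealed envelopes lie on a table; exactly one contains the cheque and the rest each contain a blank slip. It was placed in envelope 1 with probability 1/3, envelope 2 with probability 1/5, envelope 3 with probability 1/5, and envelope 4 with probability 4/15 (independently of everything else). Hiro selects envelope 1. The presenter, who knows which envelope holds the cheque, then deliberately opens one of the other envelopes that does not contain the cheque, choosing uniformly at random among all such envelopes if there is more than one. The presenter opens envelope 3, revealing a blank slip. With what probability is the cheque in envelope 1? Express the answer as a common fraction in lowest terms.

10/31

Consider each possible location of the cheque in turn.
If it is in envelope 1 (prior 1/3): the presenter has 3 equally likely choices, so probability 1/3; weight (1/3)·(1/3) = 1/9.
If it is in envelope 2 (prior 1/5): the presenter has 2 equally likely choices, so probability 1/2; weight (1/5)·(1/2) = 1/10.
If it is in envelope 3 (prior 1/5): the presenter opened envelope 3, so this case is ruled out; weight (1/5)·0 = 0.
If it is in envelope 4 (prior 4/15): the presenter has 2 equally likely choices, so probability 1/2; weight (4/15)·(1/2) = 2/15.
The weights sum to 31/90.
So P(the cheque in envelope 1 | the presenter opened envelope 3) = (1/9) / (31/90) = 10/31.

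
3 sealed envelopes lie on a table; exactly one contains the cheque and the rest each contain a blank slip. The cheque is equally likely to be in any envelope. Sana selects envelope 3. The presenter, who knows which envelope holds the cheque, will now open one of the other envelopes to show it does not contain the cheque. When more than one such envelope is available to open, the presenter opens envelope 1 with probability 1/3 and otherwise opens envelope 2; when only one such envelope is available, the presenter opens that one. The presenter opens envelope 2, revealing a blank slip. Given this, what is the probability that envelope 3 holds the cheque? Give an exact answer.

Consider each possible location of the cheque in turn.
If it is in envelope 1 (prior 1/3): only envelope 2 is available, probability 1; weight (1/3)·1 = 1/3.
If it is in envelope 2 (prior 1/3): the presenter opened envelope 2, so this case is ruled out; weight (1/3)·0 = 0.
If it is in envelope 3 (prior 1/3): envelope 1 is available but not opened, probability 2/3; weight (1/3)·(2/3) = 2/9.
The weights sum to 5/9.
So P(the cheque in envelope 3 | the presenter opened envelope 2) = (2/9) / (5/9) = 2/5.

2/5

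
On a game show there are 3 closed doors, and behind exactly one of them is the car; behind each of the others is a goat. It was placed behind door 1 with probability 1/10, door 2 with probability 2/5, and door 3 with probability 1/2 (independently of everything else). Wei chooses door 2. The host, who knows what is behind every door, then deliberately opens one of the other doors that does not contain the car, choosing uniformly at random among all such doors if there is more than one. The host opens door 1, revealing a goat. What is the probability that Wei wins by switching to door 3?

Condition on the true location of the car.
If it is behind door 1 (prior 1/10): the host opened door 1, so this case is ruled out; weight (1/10)·0 = 0.
If it is behind door 2 (prior 2/5): the host has 2 equally likely choices, so probability 1/2; weight (2/5)·(1/2) = 1/5.
If it is behind door 3 (prior 1/2): the host has no choice, probability 1; weight (1/2)·1 = 1/2.
The weights sum to 7/10.
So P(the car behind door 3 | the host opened door 1) = (1/2) / (7/10) = 5/7.

5/7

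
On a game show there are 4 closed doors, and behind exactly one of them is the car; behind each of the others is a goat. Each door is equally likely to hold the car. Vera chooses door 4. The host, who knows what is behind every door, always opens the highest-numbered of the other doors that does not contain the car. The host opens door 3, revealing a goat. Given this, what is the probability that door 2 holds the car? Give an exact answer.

Apply Bayes' rule, conditioning on where the car actually is.
If it is behind any of doors 1, 2, and 4 (prior 1/4 each): door 3 is the highest-numbered option available, probability 1; weight (1/4)·1 = 1/4 each.
If it is behind door 3 (prior 1/4): the host opened door 3, so this case is ruled out; weight (1/4)·0 = 0.
The weights sum to 3/4.
So P(the car behind door 2 | the host opened door 3) = (1/4) / (3/4) = 1/3.

1/3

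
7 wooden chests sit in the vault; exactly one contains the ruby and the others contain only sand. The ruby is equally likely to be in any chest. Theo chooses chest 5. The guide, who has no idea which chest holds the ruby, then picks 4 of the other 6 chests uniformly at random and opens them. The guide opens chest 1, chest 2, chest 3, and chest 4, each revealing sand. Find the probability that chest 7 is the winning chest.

1/3

Because the guide chose which chests to open without knowing where the ruby is, the choice is independent of the prize location. Learning that none of the 4 opened chests holds the ruby simply rules out those 4 locations and leaves the remaining 3 chests still equally likely by symmetry.
So P(the ruby in chest 7) = 1/3.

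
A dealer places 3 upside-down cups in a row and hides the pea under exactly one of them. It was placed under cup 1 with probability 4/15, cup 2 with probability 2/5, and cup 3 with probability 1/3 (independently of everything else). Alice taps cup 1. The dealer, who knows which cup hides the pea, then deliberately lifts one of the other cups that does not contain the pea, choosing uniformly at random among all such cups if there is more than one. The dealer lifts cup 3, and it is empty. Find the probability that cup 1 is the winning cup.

1/4

Apply Bayes' rule, conditioning on where the pea actually is.
If it is under cup 1 (prior 4/15): the dealer has 2 equally likely choices, so probability 1/2; weight (4/15)·(1/2) = 2/15.
If it is under cup 2 (prior 2/5): the dealer has no choice, probability 1; weight (2/5)·1 = 2/5.
If it is under cup 3 (prior 1/3): the dealer opened cup 3, so this case is ruled out; weight (1/3)·0 = 0.
The weights sum to 8/15.
So P(the pea under cup 1 | the dealer opened cup 3) = (2/15) / (8/15) = 1/4.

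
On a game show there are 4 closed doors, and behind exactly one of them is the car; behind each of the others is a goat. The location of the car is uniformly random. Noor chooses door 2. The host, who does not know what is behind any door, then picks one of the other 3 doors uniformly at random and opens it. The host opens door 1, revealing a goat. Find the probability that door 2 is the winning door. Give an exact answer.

1/3

Because the host chose which door to open without knowing where the car is, the choice is independent of the prize location. Learning that door 1 does not hold the car simply rules out that one location and leaves the remaining 3 doors still equally likely by symmetry.
So P(the car behind door 2) = 1/3.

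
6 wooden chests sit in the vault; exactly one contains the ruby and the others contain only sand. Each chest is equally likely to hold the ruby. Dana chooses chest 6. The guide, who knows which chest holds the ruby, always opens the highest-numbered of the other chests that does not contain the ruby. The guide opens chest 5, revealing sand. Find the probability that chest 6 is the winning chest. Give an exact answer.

Consider each possible location of the ruby in turn.
If it is in any of chests 1, 2, 3, 4, and 6 (prior 1/6 each): chest 5 is the highest-numbered option available, probability 1; weight (1/6)·1 = 1/6 each.
If it is in chest 5 (prior 1/6): the guide opened chest 5, so this case is ruled out; weight (1/6)·0 = 0.
The weights sum to 5/6.
So P(the ruby in chest 6 | the guide opened chest 5) = (1/6) / (5/6) = 1/5.

1/5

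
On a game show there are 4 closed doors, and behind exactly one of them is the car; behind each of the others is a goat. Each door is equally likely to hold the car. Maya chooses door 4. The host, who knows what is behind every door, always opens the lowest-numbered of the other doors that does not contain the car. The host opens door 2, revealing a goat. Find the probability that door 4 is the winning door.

Condition on the true location of the car.
If it is behind door 1 (prior 1/4): door 2 is the lowest-numbered option available, probability 1; weight (1/4)·1 = 1/4.
If it is behind door 2 (prior 1/4): the host opened door 2, so this case is ruled out; weight (1/4)·0 = 0.
If it is behind either of doors 3 and 4 (prior 1/4 each): the host would have opened door 1 instead, probability 0; weight (1/4)·0 = 0 each.
The weights sum to 1/4.
So P(the car behind door 4 | the host opened door 2) = 0 / (1/4) = 0.

0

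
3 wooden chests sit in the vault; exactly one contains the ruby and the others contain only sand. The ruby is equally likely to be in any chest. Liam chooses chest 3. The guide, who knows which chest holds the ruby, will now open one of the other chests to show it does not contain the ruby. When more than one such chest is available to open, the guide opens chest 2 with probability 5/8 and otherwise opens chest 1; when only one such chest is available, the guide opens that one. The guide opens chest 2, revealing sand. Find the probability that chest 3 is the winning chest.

Consider each possible location of the ruby in turn.
If it is in chest 1 (prior 1/3): only chest 2 is available, probability 1; weight (1/3)·1 = 1/3.
If it is in chest 2 (prior 1/3): the guide opened chest 2, so this case is ruled out; weight (1/3)·0 = 0.
If it is in chest 3 (prior 1/3): chest 2 is available, opened with probability 5/8; weight (1/3)·(5/8) = 5/24.
The weights sum to 13/24.
So P(the ruby in chest 3 | the guide opened chest 2) = (5/24) / (13/24) = 5/13.

5/13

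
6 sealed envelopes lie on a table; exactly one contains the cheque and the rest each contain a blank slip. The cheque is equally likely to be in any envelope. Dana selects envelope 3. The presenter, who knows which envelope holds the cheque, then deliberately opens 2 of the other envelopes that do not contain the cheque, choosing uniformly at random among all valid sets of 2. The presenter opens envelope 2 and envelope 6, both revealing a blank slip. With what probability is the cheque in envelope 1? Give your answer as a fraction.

5/18

Apply Bayes' rule, conditioning on where the cheque actually is.
If it is in any of envelopes 1, 4, and 5 (prior 1/6 each): the presenter has 6 equally likely choices, so probability 1/6; weight (1/6)·(1/6) = 1/36 each.
If it is in either of envelopes 2 and 6 (prior 1/6 each): that envelope was opened and seen not to hold the prize — ruled out; weight (1/6)·0 = 0 each.
If it is in envelope 3 (prior 1/6): the presenter has 10 equally likely choices, so probability 1/10; weight (1/6)·(1/10) = 1/60.
The weights sum to 1/10.
So P(the cheque in envelope 1 | the presenter opened envelope 2 and envelope 6) = (1/36) / (1/10) = 5/18.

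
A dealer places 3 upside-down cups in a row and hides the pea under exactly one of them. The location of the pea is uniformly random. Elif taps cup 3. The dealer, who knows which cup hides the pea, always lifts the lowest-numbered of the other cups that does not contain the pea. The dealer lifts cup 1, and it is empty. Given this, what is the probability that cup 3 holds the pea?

Consider each possible location of the pea in turn.
If it is under cup 1 (prior 1/3): the dealer opened cup 1, so this case is ruled out; weight (1/3)·0 = 0.
If it is under either of cups 2 and 3 (prior 1/3 each): cup 1 is the lowest-numbered option available, probability 1; weight (1/3)·1 = 1/3 each.
The weights sum to 2/3.
So P(the pea under cup 3 | the dealer opened cup 1) = (1/3) / (2/3) = 1/2.

1/2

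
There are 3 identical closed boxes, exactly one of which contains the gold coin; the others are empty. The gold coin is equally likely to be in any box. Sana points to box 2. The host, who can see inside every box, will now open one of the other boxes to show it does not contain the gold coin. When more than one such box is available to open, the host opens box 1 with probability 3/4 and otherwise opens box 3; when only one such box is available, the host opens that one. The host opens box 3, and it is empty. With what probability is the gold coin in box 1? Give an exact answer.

4/5

Consider each possible location of the gold coin in turn.
If it is in box 1 (prior 1/3): only box 3 is available, probability 1; weight (1/3)·1 = 1/3.
If it is in box 2 (prior 1/3): box 1 is available but not opened, probability 1/4; weight (1/3)·(1/4) = 1/12.
If it is in box 3 (prior 1/3): the host opened box 3, so this case is ruled out; weight (1/3)·0 = 0.
The weights sum to 5/12.
So P(the gold coin in box 1 | the host opened box 3) = (1/3) / (5/12) = 4/5.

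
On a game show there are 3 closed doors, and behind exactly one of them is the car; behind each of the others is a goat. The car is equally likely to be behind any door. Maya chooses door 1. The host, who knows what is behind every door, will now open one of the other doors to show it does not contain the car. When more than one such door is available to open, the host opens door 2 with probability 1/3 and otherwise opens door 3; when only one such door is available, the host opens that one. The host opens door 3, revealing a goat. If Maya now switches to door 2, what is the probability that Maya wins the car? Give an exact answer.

Consider each possible location of the car in turn.
If it is behind door 1 (prior 1/3): door 2 is available but not opened, probability 2/3; weight (1/3)·(2/3) = 2/9.
If it is behind door 2 (prior 1/3): only door 3 is available, probability 1; weight (1/3)·1 = 1/3.
If it is behind door 3 (prior 1/3): the host opened door 3, so this case is ruled out; weight (1/3)·0 = 0.
The weights sum to 5/9.
So P(the car behind door 2 | the host opened door 3) = (1/3) / (5/9) = 3/5.

3/5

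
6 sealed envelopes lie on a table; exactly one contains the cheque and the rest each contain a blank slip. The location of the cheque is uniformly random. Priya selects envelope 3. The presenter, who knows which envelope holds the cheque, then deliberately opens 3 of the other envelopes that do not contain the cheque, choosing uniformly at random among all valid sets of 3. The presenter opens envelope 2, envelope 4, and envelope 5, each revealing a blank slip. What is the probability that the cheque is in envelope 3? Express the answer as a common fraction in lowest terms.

1/6

Consider each possible location of the cheque in turn.
If it is in either of envelopes 1 and 6 (prior 1/6 each): the presenter has 4 equally likely choices, so probability 1/4; weight (1/6)·(1/4) = 1/24 each.
If it is in any of envelopes 2, 4, and 5 (prior 1/6 each): that envelope was opened and seen not to hold the prize — ruled out; weight (1/6)·0 = 0 each.
If it is in envelope 3 (prior 1/6): the presenter has 10 equally likely choices, so probability 1/10; weight (1/6)·(1/10) = 1/60.
The weights sum to 1/10.
So P(the cheque in envelope 3 | the presenter opened envelope 2, envelope 4, and envelope 5) = (1/60) / (1/10) = 1/6.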